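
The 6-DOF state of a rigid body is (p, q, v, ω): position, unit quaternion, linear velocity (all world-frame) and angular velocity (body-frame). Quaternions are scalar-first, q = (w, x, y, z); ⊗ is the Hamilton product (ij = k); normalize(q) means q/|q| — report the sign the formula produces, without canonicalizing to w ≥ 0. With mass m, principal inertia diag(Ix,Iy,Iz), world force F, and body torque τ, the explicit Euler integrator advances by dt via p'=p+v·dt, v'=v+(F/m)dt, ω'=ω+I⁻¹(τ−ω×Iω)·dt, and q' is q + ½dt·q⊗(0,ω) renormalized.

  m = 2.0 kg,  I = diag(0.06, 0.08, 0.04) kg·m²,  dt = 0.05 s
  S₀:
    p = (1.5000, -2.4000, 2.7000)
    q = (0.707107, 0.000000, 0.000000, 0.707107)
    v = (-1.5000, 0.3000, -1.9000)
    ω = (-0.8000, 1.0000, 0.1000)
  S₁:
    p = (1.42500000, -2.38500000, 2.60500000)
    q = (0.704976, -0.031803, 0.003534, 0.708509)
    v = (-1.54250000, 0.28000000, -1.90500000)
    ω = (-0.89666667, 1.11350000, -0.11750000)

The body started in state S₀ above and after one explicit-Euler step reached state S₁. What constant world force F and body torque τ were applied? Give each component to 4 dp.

F = (-1.7000, -0.8000, -0.2000)
τ = (-0.1200, 0.1800, -0.1900)

v₁ − v₀ = (-0.04250000, -0.02000000, -0.00500000)
F = m·Δv/dt = (-1.7000, -0.8000, -0.2000)
ω₁ − ω₀ = (-0.09666667, 0.11350000, -0.21750000)
precession coupling = (-0.0040, -0.0016, -0.0160)
I·α + gyro = (-0.1200, 0.1800, -0.1900)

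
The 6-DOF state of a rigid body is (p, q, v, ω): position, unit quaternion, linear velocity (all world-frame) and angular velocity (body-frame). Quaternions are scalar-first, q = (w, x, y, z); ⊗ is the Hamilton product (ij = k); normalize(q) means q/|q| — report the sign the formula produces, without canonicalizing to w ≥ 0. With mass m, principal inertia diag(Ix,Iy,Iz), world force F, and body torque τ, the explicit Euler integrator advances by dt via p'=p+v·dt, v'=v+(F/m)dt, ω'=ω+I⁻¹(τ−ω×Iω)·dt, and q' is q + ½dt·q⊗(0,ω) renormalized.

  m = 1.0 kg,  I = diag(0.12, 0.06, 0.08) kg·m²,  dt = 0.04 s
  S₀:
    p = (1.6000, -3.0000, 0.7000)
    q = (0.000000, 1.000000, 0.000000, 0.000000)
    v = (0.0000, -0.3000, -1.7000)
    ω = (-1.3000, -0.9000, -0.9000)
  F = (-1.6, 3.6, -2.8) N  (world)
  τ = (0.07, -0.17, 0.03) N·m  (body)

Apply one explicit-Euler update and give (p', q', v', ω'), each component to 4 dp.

p' = (1.6000, -3.0120, 0.6320)
q' = (0.0260, 0.9993, 0.0180, -0.0180)
v' = (-0.0640, -0.1560, -1.8120)
ω' = (-1.2821, -1.0445, -0.8499)

a = (-1.6000, 3.6000, -2.8000)
p + v·dt = (1.6000, -3.0120, 0.6320)
v + (F/m)dt = (-0.0640, -0.1560, -1.8120)
gyro term ω×Iω = (0.0162, 0.0468, -0.0702)
(τ − ω×Iω)/I = (0.4483, -3.6133, 1.2525)
ω + α·dt = (-1.2821, -1.0445, -0.8499)
q⊗(0,ω) = (1.3000000, 0.0000000, 0.9000000, -0.9000000)
updated quaternion q' = (0.0260, 0.9993, 0.0180, -0.0180)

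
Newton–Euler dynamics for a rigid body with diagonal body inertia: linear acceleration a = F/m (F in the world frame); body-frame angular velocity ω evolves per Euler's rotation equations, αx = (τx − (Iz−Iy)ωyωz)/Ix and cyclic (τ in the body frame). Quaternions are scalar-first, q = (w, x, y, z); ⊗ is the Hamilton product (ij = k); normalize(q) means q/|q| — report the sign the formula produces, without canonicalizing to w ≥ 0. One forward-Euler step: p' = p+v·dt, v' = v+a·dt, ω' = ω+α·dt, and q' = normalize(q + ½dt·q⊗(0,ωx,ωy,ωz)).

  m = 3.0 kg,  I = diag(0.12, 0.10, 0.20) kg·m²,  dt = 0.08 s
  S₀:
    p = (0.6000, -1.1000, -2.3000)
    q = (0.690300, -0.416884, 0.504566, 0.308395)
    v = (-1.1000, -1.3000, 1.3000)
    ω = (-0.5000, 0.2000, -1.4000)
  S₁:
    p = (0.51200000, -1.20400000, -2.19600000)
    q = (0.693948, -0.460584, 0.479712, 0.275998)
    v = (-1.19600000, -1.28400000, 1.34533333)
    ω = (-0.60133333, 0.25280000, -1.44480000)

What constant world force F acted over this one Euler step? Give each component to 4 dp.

Δv = v₁−v₀ = (-0.09600000, 0.01600000, 0.04533333)
F = m·Δv/dt = (-3.6000, 0.6000, 1.7000)

F = (-3.6000, 0.6000, 1.7000)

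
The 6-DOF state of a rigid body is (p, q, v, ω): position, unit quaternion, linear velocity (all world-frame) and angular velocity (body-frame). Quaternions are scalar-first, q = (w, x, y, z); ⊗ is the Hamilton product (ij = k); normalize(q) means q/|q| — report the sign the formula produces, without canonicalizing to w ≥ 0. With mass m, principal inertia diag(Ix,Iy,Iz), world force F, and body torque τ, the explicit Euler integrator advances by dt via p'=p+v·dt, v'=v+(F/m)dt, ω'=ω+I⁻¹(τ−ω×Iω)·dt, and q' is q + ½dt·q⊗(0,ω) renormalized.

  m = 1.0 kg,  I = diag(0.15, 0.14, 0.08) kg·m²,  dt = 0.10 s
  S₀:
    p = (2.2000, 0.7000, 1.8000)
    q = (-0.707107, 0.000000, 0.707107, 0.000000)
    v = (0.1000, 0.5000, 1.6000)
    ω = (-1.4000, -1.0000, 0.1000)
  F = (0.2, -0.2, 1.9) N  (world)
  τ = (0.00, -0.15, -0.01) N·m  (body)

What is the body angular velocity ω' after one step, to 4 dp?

ω' = (-1.4040, -1.1001, 0.1050)

precession coupling ω×(Iω) = (0.0060, -0.0098, -0.0140)
(τ − ω×Iω)/I = (-0.0400, -1.0014, 0.0500)
ω + α·dt = (-1.4040, -1.1001, 0.1050)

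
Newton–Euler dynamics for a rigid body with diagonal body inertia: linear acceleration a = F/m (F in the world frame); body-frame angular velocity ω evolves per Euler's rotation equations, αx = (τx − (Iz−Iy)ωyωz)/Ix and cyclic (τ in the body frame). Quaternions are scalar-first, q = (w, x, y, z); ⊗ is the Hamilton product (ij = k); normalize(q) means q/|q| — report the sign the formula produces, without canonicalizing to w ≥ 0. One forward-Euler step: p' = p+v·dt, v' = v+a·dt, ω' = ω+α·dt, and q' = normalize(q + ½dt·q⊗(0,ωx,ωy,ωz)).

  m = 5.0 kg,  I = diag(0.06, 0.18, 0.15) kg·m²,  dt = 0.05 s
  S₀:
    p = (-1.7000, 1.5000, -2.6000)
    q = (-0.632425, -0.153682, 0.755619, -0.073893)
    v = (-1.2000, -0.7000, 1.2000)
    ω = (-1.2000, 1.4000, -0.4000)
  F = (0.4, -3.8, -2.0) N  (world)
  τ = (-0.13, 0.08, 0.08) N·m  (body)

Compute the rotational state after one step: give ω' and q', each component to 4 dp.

ω' = (-1.3223, 1.4342, -0.3061)
q' = (-0.6635, -0.1395, 0.7333, -0.0502)

precession coupling ω×(Iω) = (0.0168, -0.0432, -0.2016)
angular accel α = (-2.4467, 0.6844, 1.8773)
ω' = ω + α·dt = (-1.3223, 1.4342, -0.3061)
q⊗(0,ω) = (-1.2718422, 0.5601126, -0.8581962, 0.9445580)
q' = normalize(q + ½dt·q⊗(0,ω)) = (-0.6635, -0.1395, 0.7333, -0.0502)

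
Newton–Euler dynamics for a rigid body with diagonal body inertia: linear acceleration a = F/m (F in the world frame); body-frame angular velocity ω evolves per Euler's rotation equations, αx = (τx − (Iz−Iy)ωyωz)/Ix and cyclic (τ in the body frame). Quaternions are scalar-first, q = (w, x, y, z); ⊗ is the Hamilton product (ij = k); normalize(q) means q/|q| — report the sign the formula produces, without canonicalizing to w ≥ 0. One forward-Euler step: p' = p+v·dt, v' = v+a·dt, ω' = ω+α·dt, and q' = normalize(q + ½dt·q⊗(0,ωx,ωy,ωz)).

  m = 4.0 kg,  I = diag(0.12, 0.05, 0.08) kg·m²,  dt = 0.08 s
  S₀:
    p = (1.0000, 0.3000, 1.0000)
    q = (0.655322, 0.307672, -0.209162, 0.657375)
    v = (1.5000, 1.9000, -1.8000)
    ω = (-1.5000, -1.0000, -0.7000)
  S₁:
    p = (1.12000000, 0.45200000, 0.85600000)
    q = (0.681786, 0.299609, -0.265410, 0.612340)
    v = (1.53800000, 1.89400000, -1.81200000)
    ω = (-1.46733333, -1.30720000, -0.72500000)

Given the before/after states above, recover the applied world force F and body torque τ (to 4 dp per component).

Δω = ω₁−ω₀ = (0.03266667, -0.30720000, -0.02500000)
precession coupling = (0.0210, 0.0420, -0.1050)
τ = I·(Δω/dt) + ω₀×(Iω₀) = (0.0700, -0.1500, -0.1300)
v₁ − v₀ = (0.03800000, -0.00600000, -0.01200000)
m·(v₁−v₀)/dt = (1.9000, -0.3000, -0.6000)

F = (1.9000, -0.3000, -0.6000)
τ = (0.0700, -0.1500, -0.1300)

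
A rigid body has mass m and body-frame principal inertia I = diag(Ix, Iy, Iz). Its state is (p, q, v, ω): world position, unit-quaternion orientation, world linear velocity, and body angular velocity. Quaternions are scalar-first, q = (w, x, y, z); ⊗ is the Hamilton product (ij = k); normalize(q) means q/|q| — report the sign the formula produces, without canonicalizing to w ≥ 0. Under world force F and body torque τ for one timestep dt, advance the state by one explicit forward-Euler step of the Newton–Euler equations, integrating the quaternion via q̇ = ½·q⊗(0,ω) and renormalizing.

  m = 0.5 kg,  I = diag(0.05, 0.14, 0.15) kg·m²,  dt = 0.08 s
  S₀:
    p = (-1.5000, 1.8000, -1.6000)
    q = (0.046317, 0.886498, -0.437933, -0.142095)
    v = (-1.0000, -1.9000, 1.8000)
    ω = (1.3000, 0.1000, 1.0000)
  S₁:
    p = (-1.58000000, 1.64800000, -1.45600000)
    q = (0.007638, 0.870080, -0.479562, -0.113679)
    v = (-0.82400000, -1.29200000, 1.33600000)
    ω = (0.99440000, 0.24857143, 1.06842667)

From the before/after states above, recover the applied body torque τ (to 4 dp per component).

ω₁ − ω₀ = (-0.30560000, 0.14857143, 0.06842667)
applied torque τ = (-0.1900, 0.1300, 0.1400)

τ = (-0.1900, 0.1300, 0.1400)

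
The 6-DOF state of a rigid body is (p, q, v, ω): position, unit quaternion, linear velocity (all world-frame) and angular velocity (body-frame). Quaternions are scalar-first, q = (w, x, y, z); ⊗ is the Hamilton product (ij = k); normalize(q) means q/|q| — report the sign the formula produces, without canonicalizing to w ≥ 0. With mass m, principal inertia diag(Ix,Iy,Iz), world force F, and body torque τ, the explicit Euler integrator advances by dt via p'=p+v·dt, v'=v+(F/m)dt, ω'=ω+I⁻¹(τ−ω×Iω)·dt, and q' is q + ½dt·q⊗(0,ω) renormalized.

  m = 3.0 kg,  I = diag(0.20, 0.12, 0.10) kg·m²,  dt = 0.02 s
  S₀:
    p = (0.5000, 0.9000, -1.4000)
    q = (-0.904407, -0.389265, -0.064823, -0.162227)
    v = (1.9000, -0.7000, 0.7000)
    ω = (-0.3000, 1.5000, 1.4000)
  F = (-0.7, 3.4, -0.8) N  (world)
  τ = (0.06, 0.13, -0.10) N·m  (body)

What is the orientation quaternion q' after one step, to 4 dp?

2q̇ = q⊗(0,ω) = (0.2075728, 0.4239104, -0.7629714, -1.8695142)
updated quaternion q' = (-0.9021, -0.3849, -0.0724, -0.1809)

q' = (-0.9021, -0.3849, -0.0724, -0.1809)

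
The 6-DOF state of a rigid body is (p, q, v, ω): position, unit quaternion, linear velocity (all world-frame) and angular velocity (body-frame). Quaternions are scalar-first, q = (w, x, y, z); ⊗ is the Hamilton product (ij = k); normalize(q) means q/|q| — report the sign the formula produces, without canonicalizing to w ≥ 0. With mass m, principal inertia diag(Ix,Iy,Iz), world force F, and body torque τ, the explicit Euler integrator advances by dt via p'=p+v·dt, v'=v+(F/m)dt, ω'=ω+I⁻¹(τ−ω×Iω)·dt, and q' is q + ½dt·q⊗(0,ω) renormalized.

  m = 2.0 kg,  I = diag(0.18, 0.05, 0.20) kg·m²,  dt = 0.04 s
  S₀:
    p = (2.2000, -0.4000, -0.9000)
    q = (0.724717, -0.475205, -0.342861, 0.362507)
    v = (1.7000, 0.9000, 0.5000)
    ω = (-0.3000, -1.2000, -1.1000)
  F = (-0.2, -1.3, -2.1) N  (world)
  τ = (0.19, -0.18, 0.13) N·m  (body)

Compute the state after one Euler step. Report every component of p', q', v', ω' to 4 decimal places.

a = F/m = (-0.1000, -0.6500, -1.0500)
p' = p + v·dt = (2.2680, -0.3640, -0.8800)
v + (F/m)dt = (1.6960, 0.8740, 0.4580)
angular accel α = (-0.0444, -3.4680, 0.8840)
ω' = ω + α·dt = (-0.3018, -1.3387, -1.0646)
Hamilton product q⊗(0,ω) = (-0.1552370, 0.5947404, -1.5011380, -0.3298010)
q + ½dt·q⊗(0,ω), renormalized = (0.7212, -0.4631, -0.3727, 0.3557)

p' = (2.2680, -0.3640, -0.8800)
q' = (0.7212, -0.4631, -0.3727, 0.3557)
v' = (1.6960, 0.8740, 0.4580)
ω' = (-0.3018, -1.3387, -1.0646)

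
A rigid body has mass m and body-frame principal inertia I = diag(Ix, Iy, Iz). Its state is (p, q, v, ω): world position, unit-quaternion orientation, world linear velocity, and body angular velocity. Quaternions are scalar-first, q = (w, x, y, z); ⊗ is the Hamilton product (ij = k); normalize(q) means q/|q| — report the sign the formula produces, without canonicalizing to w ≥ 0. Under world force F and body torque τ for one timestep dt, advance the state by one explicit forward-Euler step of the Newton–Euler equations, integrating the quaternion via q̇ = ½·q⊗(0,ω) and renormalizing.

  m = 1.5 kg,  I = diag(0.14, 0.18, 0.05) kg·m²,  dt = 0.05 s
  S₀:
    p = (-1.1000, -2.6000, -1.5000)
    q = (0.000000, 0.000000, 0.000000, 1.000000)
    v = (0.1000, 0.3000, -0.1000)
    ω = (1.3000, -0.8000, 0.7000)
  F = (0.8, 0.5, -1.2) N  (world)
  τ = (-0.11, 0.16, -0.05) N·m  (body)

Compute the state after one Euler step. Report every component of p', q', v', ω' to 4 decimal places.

p' = (-1.0950, -2.5850, -1.5050)
q' = (-0.0175, 0.0200, 0.0325, 0.9991)
v' = (0.1267, 0.3167, -0.1400)
ω' = (1.2347, -0.7783, 0.6916)

p + v·dt = (-1.0950, -2.5850, -1.5050)
v + (F/m)dt = (0.1267, 0.3167, -0.1400)
gyro term ω×Iω = (0.0728, 0.0819, -0.0416)
(τ − ω×Iω)/I = (-1.3057, 0.4339, -0.1680)
ω + α·dt = (1.2347, -0.7783, 0.6916)
Hamilton product q⊗(0,ω) = (-0.7000000, 0.8000000, 1.3000000, 0.0000000)
q' = normalize(q + ½dt·q⊗(0,ω)) = (-0.0175, 0.0200, 0.0325, 0.9991)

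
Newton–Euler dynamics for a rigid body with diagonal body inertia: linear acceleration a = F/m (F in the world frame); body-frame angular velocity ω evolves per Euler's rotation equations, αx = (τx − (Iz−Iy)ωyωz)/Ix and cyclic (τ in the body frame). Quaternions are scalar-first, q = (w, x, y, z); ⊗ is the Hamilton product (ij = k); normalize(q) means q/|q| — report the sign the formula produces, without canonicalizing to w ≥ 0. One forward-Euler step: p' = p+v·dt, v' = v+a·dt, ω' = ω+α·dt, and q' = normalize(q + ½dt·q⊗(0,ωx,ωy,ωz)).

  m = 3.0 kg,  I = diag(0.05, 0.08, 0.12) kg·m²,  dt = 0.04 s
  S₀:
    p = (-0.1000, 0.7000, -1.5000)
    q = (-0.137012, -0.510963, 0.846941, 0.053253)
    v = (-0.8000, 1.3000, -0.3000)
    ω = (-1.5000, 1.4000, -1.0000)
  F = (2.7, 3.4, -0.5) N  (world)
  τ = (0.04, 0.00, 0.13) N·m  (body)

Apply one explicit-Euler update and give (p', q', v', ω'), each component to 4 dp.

new position p' = (-0.1320, 0.7520, -1.5120)
new velocity v' = (-0.7640, 1.3453, -0.3067)
(τ − ω×Iω)/I = (1.9200, 1.3125, 1.6083)
new body rate ω' = (-1.4232, 1.4525, -0.9357)
Hamilton product q⊗(0,ω) = (-1.8989089, -0.7159772, -0.7826593, 0.6920753)
q' = normalize(q + ½dt·q⊗(0,ω)) = (-0.1748, -0.5247, 0.8304, 0.0670)

p' = (-0.1320, 0.7520, -1.5120)
q' = (-0.1748, -0.5247, 0.8304, 0.0670)
v' = (-0.7640, 1.3453, -0.3067)
ω' = (-1.4232, 1.4525, -0.9357)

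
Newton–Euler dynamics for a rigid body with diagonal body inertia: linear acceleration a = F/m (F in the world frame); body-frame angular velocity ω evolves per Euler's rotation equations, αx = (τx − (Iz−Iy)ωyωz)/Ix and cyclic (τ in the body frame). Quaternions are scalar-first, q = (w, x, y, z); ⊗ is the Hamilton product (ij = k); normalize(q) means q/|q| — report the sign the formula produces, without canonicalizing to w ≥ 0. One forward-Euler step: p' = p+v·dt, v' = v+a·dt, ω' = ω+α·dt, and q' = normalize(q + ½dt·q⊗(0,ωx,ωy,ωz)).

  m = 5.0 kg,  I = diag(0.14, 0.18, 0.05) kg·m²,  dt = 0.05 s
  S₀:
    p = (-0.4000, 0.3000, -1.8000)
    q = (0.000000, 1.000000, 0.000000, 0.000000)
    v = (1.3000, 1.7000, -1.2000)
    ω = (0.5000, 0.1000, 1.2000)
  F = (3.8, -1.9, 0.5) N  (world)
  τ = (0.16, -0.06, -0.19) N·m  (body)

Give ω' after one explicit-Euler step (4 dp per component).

ω' = (0.5627, 0.0683, 1.0080)

ω×(Iω) gyroscopic = (-0.0156, 0.0540, 0.0020)
(τ − ω×Iω)/I = (1.2543, -0.6333, -3.8400)
new body rate ω' = (0.5627, 0.0683, 1.0080)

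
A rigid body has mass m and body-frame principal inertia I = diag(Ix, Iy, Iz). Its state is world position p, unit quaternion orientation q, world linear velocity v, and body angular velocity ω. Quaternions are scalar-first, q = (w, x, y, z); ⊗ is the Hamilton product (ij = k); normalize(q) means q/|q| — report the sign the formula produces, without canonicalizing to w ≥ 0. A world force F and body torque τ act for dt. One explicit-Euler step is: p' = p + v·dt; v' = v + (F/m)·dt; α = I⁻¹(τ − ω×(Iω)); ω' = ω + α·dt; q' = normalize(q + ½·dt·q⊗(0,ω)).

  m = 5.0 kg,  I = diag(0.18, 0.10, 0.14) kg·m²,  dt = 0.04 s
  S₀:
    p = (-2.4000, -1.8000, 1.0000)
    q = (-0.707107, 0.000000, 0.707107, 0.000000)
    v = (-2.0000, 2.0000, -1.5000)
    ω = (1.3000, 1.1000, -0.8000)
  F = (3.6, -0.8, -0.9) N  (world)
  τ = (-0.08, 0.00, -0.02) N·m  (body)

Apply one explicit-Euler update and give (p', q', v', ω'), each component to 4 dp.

a = F/m = (0.7200, -0.1600, -0.1800)
p + v·dt = (-2.4800, -1.7200, 0.9400)
new velocity v' = (-1.9712, 1.9936, -1.5072)
α = I⁻¹(τ − ω×Iω) = (-0.2489, 0.4160, 0.6743)
ω + α·dt = (1.2900, 1.1166, -0.7730)
q⊗(0,ω) = (-0.7778177, -1.4849247, -0.7778177, -0.3535535)
updated quaternion q' = (-0.7222, -0.0297, 0.6911, -0.0071)

p' = (-2.4800, -1.7200, 0.9400)
q' = (-0.7222, -0.0297, 0.6911, -0.0071)
v' = (-1.9712, 1.9936, -1.5072)
ω' = (1.2900, 1.1166, -0.7730)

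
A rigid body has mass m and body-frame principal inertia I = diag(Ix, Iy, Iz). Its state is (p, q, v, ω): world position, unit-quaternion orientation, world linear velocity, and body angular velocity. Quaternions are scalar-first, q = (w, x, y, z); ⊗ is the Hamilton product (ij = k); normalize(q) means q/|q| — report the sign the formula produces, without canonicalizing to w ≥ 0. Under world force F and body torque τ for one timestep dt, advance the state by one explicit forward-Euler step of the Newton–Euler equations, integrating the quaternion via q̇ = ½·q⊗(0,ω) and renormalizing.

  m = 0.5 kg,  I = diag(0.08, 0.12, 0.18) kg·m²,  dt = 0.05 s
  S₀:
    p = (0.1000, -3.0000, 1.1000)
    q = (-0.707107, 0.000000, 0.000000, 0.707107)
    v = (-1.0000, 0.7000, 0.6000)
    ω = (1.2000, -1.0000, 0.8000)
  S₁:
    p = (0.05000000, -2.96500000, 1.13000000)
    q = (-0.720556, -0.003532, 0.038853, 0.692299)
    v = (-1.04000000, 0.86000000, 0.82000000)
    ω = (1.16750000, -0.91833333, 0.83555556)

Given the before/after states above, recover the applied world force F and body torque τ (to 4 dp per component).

F = (-0.4000, 1.6000, 2.2000)
τ = (-0.1000, 0.1000, 0.0800)

ω₁ − ω₀ = (-0.03250000, 0.08166667, 0.03555556)
precession coupling = (-0.0480, -0.0960, -0.0480)
applied torque τ = (-0.1000, 0.1000, 0.0800)
Δv = v₁−v₀ = (-0.04000000, 0.16000000, 0.22000000)
F = m·Δv/dt = (-0.4000, 1.6000, 2.2000)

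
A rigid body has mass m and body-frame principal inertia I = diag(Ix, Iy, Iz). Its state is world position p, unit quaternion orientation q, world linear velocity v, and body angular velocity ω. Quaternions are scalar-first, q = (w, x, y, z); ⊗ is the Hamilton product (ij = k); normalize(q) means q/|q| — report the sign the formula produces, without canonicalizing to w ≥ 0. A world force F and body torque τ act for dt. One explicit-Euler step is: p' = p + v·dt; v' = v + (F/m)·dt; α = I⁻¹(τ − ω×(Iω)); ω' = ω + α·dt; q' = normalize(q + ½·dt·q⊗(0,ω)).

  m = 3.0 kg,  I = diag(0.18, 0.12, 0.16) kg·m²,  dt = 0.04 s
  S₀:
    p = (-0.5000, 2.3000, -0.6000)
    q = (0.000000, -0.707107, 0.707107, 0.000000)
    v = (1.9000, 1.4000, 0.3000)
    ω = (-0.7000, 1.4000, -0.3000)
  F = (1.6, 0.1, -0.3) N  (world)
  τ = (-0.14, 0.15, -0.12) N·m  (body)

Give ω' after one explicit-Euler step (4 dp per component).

ω' = (-0.7274, 1.4486, -0.3447)

angular accel α = (-0.6844, 1.2150, -1.1175)
ω + α·dt = (-0.7274, 1.4486, -0.3447)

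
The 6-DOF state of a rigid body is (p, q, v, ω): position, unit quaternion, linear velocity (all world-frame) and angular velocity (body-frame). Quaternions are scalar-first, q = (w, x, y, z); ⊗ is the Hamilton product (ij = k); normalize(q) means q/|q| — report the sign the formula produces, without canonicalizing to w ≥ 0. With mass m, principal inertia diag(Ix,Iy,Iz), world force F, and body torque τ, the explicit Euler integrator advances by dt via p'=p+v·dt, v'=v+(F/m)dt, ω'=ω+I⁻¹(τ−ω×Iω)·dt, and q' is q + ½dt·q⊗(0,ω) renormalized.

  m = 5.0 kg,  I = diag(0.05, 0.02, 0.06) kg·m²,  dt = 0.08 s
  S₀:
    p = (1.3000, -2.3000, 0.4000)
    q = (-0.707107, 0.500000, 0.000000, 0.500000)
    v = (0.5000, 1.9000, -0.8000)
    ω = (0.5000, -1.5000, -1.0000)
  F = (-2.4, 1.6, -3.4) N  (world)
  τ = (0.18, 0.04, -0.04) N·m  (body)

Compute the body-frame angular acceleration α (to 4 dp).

gyro term ω×Iω = (0.0600, 0.0050, 0.0225)
angular accel α = (2.4000, 1.7500, -1.0417)

α = (2.4000, 1.7500, -1.0417)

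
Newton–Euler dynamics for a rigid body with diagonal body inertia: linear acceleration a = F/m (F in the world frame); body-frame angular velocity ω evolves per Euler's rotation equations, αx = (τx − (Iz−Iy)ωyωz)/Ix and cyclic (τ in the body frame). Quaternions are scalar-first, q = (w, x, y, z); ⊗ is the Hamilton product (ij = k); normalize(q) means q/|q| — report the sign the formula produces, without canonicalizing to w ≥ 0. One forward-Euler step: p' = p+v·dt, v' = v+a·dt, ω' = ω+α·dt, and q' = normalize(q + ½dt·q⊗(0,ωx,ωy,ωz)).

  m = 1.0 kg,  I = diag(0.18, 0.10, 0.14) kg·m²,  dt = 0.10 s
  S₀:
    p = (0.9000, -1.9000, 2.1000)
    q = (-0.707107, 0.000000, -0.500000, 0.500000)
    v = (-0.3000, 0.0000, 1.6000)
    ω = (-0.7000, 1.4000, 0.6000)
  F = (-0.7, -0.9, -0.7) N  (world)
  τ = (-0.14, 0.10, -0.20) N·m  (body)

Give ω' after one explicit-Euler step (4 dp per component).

gyro term ω×Iω = (0.0336, -0.0168, 0.0784)
(τ − ω×Iω)/I = (-0.9644, 1.1680, -1.9886)
ω' = ω + α·dt = (-0.7964, 1.5168, 0.4011)

ω' = (-0.7964, 1.5168, 0.4011)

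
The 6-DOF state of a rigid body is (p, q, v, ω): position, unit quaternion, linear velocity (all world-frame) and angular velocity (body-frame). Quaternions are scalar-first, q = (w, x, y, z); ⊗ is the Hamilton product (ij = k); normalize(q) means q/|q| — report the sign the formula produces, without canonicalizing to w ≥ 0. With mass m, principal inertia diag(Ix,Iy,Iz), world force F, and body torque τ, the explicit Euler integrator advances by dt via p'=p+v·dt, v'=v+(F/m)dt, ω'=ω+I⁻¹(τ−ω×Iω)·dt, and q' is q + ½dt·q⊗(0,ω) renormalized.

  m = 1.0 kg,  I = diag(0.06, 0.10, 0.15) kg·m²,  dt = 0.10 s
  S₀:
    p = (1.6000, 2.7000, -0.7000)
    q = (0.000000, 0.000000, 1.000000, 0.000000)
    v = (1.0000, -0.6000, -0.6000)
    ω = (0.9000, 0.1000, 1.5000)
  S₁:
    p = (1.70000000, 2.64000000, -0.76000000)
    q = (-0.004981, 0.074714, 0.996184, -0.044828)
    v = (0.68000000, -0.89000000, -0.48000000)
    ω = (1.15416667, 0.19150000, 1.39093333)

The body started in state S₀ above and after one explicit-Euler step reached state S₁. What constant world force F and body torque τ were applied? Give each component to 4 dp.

Δv = v₁−v₀ = (-0.32000000, -0.29000000, 0.12000000)
m·(v₁−v₀)/dt = (-3.2000, -2.9000, 1.2000)
Δω = ω₁−ω₀ = (0.25416667, 0.09150000, -0.10906667)
applied torque τ = (0.1600, -0.0300, -0.1600)

F = (-3.2000, -2.9000, 1.2000)
τ = (0.1600, -0.0300, -0.1600)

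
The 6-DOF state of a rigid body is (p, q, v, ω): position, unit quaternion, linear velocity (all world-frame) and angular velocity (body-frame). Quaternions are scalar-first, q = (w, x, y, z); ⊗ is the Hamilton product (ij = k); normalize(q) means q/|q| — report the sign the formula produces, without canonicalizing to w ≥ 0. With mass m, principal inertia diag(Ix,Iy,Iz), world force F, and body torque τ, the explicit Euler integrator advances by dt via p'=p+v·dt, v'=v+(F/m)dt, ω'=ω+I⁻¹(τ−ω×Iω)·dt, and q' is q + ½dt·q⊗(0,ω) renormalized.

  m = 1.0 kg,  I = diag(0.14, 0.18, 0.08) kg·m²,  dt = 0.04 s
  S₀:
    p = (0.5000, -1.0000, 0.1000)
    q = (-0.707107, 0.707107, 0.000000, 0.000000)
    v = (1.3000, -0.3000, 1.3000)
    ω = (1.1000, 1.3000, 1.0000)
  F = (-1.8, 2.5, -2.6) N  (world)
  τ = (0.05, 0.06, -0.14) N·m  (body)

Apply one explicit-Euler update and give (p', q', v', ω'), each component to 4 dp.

p' = (0.5520, -1.0120, 0.1520)
q' = (-0.7221, 0.6910, -0.0325, 0.0042)
v' = (1.2280, -0.2000, 1.1960)
ω' = (1.1514, 1.2987, 0.9014)

ω×(Iω) gyroscopic = (-0.1300, 0.0660, 0.0572)
α = I⁻¹(τ − ω×Iω) = (1.2857, -0.0333, -2.4650)
new body rate ω' = (1.1514, 1.2987, 0.9014)
q⊗(0,ω) = (-0.7778177, -0.7778177, -1.6263461, 0.2121321)
q' = normalize(q + ½dt·q⊗(0,ω)) = (-0.7221, 0.6910, -0.0325, 0.0042)
new position p' = (0.5520, -1.0120, 0.1520)
new velocity v' = (1.2280, -0.2000, 1.1960)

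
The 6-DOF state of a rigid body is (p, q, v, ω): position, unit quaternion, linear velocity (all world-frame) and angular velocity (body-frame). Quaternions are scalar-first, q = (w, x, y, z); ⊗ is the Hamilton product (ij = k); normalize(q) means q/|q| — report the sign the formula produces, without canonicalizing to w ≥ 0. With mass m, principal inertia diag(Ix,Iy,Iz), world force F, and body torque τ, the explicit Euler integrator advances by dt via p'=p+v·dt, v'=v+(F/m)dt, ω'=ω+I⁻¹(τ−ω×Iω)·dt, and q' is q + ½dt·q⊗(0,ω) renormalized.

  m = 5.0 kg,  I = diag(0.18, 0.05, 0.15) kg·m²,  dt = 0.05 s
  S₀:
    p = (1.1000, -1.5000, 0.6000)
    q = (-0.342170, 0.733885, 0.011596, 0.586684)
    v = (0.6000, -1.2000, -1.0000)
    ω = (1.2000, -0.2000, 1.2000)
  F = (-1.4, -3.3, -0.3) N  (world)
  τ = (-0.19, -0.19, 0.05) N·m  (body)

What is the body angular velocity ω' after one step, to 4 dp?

ω' = (1.1539, -0.4332, 1.2063)

gyro term ω×Iω = (-0.0240, 0.0432, 0.0312)
α = I⁻¹(τ − ω×Iω) = (-0.9222, -4.6640, 0.1253)
ω' = ω + α·dt = (1.1539, -0.4332, 1.2063)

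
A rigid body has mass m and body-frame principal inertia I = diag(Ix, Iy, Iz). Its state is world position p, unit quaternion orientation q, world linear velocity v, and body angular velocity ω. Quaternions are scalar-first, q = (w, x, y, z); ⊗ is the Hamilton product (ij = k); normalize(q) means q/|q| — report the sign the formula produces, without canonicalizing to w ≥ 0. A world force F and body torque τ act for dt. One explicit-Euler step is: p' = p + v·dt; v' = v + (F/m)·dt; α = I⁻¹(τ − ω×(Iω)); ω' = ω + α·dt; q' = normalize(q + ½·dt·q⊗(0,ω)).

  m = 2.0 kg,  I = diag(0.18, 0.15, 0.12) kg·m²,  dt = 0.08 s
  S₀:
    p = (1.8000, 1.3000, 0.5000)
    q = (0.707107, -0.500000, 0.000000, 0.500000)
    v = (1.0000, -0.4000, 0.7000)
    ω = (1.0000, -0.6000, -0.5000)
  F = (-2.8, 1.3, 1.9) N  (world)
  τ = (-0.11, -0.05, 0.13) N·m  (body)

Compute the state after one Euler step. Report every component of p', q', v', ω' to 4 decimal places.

p' = (1.8800, 1.2680, 0.5560)
q' = (0.7362, -0.4591, -0.0070, 0.4972)
v' = (0.8880, -0.3480, 0.7760)
ω' = (0.9551, -0.6107, -0.4253)

angular accel α = (-0.5611, -0.1333, 0.9333)
ω + α·dt = (0.9551, -0.6107, -0.4253)
Hamilton product q⊗(0,ω) = (0.7500000, 1.0071070, -0.1742642, -0.0535535)
q' = normalize(q + ½dt·q⊗(0,ω)) = (0.7362, -0.4591, -0.0070, 0.4972)
new position p' = (1.8800, 1.2680, 0.5560)
v' = v + a·dt = (0.8880, -0.3480, 0.7760)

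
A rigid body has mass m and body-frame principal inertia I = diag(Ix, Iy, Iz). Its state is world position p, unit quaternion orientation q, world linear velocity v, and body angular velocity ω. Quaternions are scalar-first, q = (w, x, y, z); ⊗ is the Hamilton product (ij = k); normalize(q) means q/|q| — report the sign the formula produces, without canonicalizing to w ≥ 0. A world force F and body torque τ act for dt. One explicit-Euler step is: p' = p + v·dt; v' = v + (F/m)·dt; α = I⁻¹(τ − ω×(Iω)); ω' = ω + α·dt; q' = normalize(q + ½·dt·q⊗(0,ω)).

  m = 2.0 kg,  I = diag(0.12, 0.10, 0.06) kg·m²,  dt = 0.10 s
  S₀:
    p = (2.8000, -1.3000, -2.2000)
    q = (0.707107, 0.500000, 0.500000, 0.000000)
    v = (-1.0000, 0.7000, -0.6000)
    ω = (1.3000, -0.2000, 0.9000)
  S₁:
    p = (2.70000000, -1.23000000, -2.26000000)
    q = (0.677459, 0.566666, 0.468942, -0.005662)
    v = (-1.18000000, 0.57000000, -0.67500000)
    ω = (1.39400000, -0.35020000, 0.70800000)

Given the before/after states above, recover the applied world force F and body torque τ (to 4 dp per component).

F = (-3.6000, -2.6000, -1.5000)
τ = (0.1200, -0.0800, -0.1100)

Δv = v₁−v₀ = (-0.18000000, -0.13000000, -0.07500000)
m·(v₁−v₀)/dt = (-3.6000, -2.6000, -1.5000)
rate change Δω = (0.09400000, -0.15020000, -0.19200000)
applied torque τ = (0.1200, -0.0800, -0.1100)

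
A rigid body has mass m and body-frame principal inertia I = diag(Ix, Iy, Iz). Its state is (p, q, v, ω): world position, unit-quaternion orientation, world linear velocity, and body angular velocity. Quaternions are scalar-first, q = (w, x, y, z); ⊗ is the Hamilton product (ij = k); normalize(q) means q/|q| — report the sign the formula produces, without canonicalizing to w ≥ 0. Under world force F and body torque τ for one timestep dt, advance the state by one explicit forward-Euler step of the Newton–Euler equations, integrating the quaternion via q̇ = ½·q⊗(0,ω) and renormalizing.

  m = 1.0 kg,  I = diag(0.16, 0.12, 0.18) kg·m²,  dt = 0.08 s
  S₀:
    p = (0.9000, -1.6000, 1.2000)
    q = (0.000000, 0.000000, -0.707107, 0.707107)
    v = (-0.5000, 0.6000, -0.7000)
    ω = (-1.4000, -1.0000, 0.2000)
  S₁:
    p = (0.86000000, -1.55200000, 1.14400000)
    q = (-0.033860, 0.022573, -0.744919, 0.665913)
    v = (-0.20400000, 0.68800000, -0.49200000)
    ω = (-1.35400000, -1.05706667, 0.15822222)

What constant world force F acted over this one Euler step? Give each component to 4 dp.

F = (3.7000, 1.1000, 2.6000)

v₁ − v₀ = (0.29600000, 0.08800000, 0.20800000)
applied force F = (3.7000, 1.1000, 2.6000)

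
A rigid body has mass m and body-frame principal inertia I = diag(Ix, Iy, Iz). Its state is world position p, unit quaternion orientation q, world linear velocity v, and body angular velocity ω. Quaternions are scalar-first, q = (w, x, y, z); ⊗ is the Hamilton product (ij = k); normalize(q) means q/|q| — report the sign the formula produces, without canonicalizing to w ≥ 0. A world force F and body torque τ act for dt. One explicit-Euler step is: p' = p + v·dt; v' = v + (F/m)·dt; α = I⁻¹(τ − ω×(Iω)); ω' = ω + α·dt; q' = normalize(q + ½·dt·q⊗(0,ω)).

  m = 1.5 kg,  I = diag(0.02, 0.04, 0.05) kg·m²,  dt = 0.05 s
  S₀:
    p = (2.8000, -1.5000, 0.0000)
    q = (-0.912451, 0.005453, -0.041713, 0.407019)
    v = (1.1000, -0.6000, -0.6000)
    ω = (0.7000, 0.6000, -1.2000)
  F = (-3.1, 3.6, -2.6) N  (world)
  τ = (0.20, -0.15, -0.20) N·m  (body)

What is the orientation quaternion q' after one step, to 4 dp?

2q̇ = q⊗(0,ω) = (0.5096335, -0.8328715, -0.2560137, 1.1274121)
q + ½dt·q⊗(0,ω), renormalized = (-0.8991, -0.0154, -0.0481, 0.4349)

q' = (-0.8991, -0.0154, -0.0481, 0.4349)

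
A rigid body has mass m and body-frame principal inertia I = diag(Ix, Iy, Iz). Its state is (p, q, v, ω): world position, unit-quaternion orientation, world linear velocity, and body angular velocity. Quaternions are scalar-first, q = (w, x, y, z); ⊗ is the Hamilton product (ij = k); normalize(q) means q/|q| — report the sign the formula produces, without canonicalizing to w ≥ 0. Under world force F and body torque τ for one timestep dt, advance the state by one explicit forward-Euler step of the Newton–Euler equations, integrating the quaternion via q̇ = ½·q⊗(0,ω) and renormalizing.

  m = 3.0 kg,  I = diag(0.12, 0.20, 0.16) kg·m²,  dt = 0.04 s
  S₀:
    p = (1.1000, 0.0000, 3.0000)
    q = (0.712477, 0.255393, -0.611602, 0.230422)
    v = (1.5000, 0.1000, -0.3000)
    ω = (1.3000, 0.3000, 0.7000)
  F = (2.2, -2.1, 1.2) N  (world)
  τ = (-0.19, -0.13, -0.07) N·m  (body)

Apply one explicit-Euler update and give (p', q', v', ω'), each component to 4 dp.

a = F/m = (0.7333, -0.7000, 0.4000)
p' = p + v·dt = (1.1600, 0.0040, 2.9880)
v' = v + a·dt = (1.5293, 0.0720, -0.2840)
α = I⁻¹(τ − ω×Iω) = (-1.5133, -0.4680, -0.6325)
ω + α·dt = (1.2395, 0.2813, 0.6747)
2q̇ = q⊗(0,ω) = (-0.3098257, 0.4289721, 0.3345166, 1.3704344)
q' = normalize(q + ½dt·q⊗(0,ω)) = (0.7060, 0.2639, -0.6046, 0.2577)

p' = (1.1600, 0.0040, 2.9880)
q' = (0.7060, 0.2639, -0.6046, 0.2577)
v' = (1.5293, 0.0720, -0.2840)
ω' = (1.2395, 0.2813, 0.6747)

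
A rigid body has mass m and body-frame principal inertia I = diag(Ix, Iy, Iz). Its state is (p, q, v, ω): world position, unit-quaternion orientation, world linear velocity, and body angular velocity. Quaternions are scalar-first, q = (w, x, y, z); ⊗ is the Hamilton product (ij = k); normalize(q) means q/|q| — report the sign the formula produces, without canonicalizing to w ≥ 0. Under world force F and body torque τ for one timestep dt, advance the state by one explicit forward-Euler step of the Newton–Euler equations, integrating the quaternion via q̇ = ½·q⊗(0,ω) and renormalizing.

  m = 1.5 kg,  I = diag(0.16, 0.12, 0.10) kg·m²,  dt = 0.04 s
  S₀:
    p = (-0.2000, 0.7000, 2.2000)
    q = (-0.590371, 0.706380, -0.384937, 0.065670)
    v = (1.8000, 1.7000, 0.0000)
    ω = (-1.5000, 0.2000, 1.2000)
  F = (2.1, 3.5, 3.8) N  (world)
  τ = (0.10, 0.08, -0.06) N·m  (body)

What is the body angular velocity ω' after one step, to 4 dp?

ω' = (-1.4738, 0.2627, 1.1712)

α = I⁻¹(τ − ω×Iω) = (0.6550, 1.5667, -0.7200)
ω' = ω + α·dt = (-1.4738, 0.2627, 1.1712)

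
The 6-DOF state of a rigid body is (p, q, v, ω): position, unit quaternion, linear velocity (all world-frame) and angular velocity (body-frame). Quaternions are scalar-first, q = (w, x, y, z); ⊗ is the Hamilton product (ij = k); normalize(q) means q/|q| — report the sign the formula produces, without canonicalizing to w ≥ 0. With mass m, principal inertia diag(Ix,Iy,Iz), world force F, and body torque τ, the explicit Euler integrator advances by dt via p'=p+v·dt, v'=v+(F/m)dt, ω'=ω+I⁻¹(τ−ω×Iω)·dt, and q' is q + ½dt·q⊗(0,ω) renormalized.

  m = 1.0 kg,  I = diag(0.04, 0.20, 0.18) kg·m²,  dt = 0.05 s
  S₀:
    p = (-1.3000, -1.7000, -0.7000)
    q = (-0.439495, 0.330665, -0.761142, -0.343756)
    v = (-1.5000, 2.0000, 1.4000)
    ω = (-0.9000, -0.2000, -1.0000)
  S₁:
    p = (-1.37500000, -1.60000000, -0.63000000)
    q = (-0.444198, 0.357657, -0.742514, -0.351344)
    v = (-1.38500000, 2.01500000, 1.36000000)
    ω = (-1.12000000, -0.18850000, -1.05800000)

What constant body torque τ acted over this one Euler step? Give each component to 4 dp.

τ = (-0.1800, -0.0800, -0.1800)

rate change Δω = (-0.22000000, 0.01150000, -0.05800000)
precession coupling = (-0.0040, -0.1260, 0.0288)
I·α + gyro = (-0.1800, -0.0800, -0.1800)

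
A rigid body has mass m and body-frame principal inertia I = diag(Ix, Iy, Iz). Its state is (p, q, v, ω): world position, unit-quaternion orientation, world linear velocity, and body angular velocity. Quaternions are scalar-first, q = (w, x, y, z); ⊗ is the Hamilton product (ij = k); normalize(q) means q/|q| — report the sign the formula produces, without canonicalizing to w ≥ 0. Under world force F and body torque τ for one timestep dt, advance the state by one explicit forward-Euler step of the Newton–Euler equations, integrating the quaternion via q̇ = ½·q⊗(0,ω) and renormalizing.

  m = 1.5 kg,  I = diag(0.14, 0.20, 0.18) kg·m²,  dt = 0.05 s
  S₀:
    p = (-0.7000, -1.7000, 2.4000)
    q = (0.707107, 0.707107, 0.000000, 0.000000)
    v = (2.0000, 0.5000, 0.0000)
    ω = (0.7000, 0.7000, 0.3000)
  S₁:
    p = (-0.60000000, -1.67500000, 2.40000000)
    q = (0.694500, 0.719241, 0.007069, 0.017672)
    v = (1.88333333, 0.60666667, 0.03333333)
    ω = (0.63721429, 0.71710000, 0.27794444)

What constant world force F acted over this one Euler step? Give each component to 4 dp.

F = (-3.5000, 3.2000, 1.0000)

Δv = v₁−v₀ = (-0.11666667, 0.10666667, 0.03333333)
F = m·Δv/dt = (-3.5000, 3.2000, 1.0000)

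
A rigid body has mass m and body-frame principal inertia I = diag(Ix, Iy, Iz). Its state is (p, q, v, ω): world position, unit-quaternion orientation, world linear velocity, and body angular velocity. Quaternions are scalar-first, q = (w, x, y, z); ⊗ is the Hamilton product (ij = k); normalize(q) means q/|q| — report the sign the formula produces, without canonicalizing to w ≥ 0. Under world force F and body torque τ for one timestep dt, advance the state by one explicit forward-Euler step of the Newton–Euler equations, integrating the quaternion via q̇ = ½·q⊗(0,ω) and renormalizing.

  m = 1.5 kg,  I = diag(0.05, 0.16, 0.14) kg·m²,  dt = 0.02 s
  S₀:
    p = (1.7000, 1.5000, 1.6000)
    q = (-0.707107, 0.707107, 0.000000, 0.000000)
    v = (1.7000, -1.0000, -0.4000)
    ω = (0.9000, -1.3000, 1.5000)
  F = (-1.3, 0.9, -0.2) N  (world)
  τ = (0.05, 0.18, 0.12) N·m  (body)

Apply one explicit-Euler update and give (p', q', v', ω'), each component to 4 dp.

p' = (1.7340, 1.4800, 1.5920)
q' = (-0.7133, 0.7006, -0.0014, -0.0198)
v' = (1.6827, -0.9880, -0.4027)
ω' = (0.9044, -1.2623, 1.5355)

(τ − ω×Iω)/I = (0.2200, 1.8844, 1.7764)
ω + α·dt = (0.9044, -1.2623, 1.5355)
Hamilton product q⊗(0,ω) = (-0.6363963, -0.6363963, -0.1414214, -1.9798996)
q + ½dt·q⊗(0,ω), renormalized = (-0.7133, 0.7006, -0.0014, -0.0198)
p + v·dt = (1.7340, 1.4800, 1.5920)
v + (F/m)dt = (1.6827, -0.9880, -0.4027)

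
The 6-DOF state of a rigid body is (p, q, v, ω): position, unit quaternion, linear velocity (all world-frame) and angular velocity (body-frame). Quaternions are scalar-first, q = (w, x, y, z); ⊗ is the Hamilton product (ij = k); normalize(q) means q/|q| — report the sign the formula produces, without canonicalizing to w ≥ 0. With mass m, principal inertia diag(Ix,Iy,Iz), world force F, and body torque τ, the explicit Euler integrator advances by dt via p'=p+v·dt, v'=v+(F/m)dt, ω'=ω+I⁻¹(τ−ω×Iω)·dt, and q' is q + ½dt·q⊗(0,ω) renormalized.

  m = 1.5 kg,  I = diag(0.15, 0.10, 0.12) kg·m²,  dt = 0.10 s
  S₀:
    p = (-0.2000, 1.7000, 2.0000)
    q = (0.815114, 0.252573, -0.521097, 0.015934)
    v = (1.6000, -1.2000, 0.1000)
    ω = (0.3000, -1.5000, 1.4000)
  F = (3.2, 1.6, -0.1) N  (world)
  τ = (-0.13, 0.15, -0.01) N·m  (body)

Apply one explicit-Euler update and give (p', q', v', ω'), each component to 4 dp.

precession coupling ω×(Iω) = (-0.0420, 0.0126, 0.0225)
α = I⁻¹(τ − ω×Iω) = (-0.5867, 1.3740, -0.2708)
ω' = ω + α·dt = (0.2413, -1.3626, 1.3729)
Hamilton product q⊗(0,ω) = (-0.8797250, -0.4611006, -1.5714930, 0.9186292)
q + ½dt·q⊗(0,ω), renormalized = (0.7670, 0.2283, -0.5965, 0.0615)
linear accel F/m = (2.1333, 1.0667, -0.0667)
new position p' = (-0.0400, 1.5800, 2.0100)
new velocity v' = (1.8133, -1.0933, 0.0933)

p' = (-0.0400, 1.5800, 2.0100)
q' = (0.7670, 0.2283, -0.5965, 0.0615)
v' = (1.8133, -1.0933, 0.0933)
ω' = (0.2413, -1.3626, 1.3729)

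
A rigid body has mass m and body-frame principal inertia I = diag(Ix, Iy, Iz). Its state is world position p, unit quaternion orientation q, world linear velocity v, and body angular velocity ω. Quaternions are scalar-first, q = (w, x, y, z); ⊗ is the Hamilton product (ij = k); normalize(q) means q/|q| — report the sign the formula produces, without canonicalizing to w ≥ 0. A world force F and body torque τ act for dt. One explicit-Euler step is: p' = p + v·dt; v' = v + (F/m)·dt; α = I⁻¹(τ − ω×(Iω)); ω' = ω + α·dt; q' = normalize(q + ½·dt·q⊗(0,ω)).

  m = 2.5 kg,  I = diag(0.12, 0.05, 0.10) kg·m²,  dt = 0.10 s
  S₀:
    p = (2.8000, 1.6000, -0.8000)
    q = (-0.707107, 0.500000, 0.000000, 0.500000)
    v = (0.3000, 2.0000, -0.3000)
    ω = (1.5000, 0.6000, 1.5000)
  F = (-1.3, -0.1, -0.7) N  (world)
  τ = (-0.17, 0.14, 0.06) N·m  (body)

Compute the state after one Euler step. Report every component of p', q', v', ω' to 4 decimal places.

p' = (2.8300, 1.8000, -0.8300)
q' = (-0.7774, 0.4294, -0.0211, 0.4592)
v' = (0.2480, 1.9960, -0.3280)
ω' = (1.3208, 0.7900, 1.6230)

gyro term ω×Iω = (0.0450, 0.0450, -0.0630)
α = I⁻¹(τ − ω×Iω) = (-1.7917, 1.9000, 1.2300)
new body rate ω' = (1.3208, 0.7900, 1.6230)
2q̇ = q⊗(0,ω) = (-1.5000000, -1.3606605, -0.4242642, -0.7606605)
q' = normalize(q + ½dt·q⊗(0,ω)) = (-0.7774, 0.4294, -0.0211, 0.4592)
new position p' = (2.8300, 1.8000, -0.8300)
v' = v + a·dt = (0.2480, 1.9960, -0.3280)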